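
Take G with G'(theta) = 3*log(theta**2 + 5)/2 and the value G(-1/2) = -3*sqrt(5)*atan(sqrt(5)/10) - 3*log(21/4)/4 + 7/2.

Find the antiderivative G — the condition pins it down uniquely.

G(theta) = (3*theta*log(theta**2 + 5) - 6*theta + 6*sqrt(5)*atan(sqrt(5)*theta/5) + 4)/2

Differentiate the proposed G(theta) back; it has to land on the given G'(theta).
A general antiderivative is 3*theta*log(theta**2 + 5)/2 - 3*theta + 3*sqrt(5)*atan(sqrt(5)*theta/5) + C.
The condition gives C = -3*sqrt(5)*atan(sqrt(5)/10) - 3*log(21/4)/4 + 7/2 - (-3*sqrt(5)*atan(sqrt(5)/10) - 3*log(21/4)/4 + 3/2) = 2.
So G(theta) = (3*theta*log(theta**2 + 5) - 6*theta + 6*sqrt(5)*atan(sqrt(5)*theta/5) + 4)/2.
Check: d/dtheta[(3*theta*log(theta**2 + 5) - 6*theta + 6*sqrt(5)*atan(sqrt(5)*theta/5) + 4)/2] = 3*log(theta**2 + 5)/2 = G'(theta).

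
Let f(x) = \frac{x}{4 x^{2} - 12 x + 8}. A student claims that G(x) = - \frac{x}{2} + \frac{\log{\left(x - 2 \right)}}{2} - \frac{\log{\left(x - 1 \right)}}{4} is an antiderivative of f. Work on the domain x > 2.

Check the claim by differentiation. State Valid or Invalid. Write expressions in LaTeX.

Invalid: d/dx[G] - f = - \frac{1}{2}, which is not 0.

d/dx[G] = \frac{- 2 x^{2} + 7 x - 4}{4 x^{2} - 12 x + 8}
d/dx[G] - f(x) = - \frac{1}{2} != 0.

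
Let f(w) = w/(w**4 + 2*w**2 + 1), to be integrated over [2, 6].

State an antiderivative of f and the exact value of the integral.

Antiderivative: F(w) = -1/(2*w**2 + 2); value = 16/185

The substitution u = 2*w**2 + 2 works: f is exactly (dF/du)*(du/dw) for that inner function.
F(w) = -1/(2*w**2 + 2) is an antiderivative of f.
Check: d/dw[-1/(2*w**2 + 2)] = w/(w**4 + 2*w**2 + 1) = f(w).
F(6) = -1/74; F(2) = -1/10.
Integral = F(6) - F(2) = 16/185.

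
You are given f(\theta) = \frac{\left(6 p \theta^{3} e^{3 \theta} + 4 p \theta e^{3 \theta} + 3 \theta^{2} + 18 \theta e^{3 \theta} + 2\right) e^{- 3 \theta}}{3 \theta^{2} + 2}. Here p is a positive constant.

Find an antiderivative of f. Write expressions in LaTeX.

An antiderivative is F(\theta) = \frac{\left(3 p \theta^{2} e^{3 \theta} + 9 e^{3 \theta} \log{\left(\theta^{2} + \frac{2}{3} \right)} - 1\right) e^{- 3 \theta}}{3}.

A candidate is checked by its d/d\theta: the result must match f(\theta).
Check: d/d\theta[\frac{\left(3 p \theta^{2} e^{3 \theta} + 9 e^{3 \theta} \log{\left(\theta^{2} + \frac{2}{3} \right)} - 1\right) e^{- 3 \theta}}{3}] = \frac{6 p \theta^{3} e^{3 \theta} + 4 p \theta e^{3 \theta} + 3 \theta^{2} + 18 \theta e^{3 \theta} + 2}{3 \theta^{2} e^{3 \theta} + 2 e^{3 \theta}}, which equals f(\theta).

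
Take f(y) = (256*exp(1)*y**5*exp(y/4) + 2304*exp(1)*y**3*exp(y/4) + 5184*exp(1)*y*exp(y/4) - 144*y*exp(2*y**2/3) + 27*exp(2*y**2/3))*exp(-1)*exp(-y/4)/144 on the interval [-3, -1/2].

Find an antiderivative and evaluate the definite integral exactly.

Check any antiderivative F(y) by computing F'(y) and comparing it with f(y).
F(y) = 8*y**6/27 + 4*y**4 + 18*y**2 - 3*exp(-1)*exp(-y/4)*exp(2*y**2/3)/4 is an antiderivative of f.
Check: d/dy[8*y**6/27 + 4*y**4 + 18*y**2 - 3*exp(-1)*exp(-y/4)*exp(2*y**2/3)/4] = (256*exp(1)*y**5*exp(y/4) + 2304*exp(1)*y**3*exp(y/4) + 5184*exp(1)*y*exp(y/4) - 144*y*exp(2*y**2/3) + 27*exp(2*y**2/3))*exp(-1)*exp(-y/4)/144 = f(y).
F(-1/2) = 1027/216 - 3*exp(-17/24)/4; F(-3) = 702 - 3*exp(23/4)/4.
Integral = F(-1/2) - F(-3) = -150605/216 - 3*exp(-17/24)/4 + 3*exp(23/4)/4.

Antiderivative: F(y) = 8*y**6/27 + 4*y**4 + 18*y**2 - 3*exp(-1)*exp(-y/4)*exp(2*y**2/3)/4; value = -150605/216 - 3*exp(-17/24)/4 + 3*exp(23/4)/4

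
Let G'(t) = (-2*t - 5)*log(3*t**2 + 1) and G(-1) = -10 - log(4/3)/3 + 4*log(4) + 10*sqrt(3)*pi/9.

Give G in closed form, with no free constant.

Whatever form G(t) takes, its d/dt must return the stated G'(t).
A general antiderivative is t**2 + 10*t + (-t**2 - 5*t)*log(3*t**2 + 1) - log(t**2 + 1/3)/3 - 10*sqrt(3)*atan(sqrt(3)*t)/3 + C.
The condition gives C = -10 - log(4/3)/3 + 4*log(4) + 10*sqrt(3)*pi/9 - (-9 - log(4/3)/3 + 4*log(4) + 10*sqrt(3)*pi/9) = -1.
So G(t) = -(3*t**2*log(3*t**2 + 1) - 3*t**2 + 15*t*log(3*t**2 + 1) - 30*t + log(t**2 + 1/3) + 10*sqrt(3)*atan(sqrt(3)*t) + 3)/3.
Check: d/dt[-(3*t**2*log(3*t**2 + 1) - 3*t**2 + 15*t*log(3*t**2 + 1) - 30*t + log(t**2 + 1/3) + 10*sqrt(3)*atan(sqrt(3)*t) + 3)/3] = -2*t*log(3*t**2 + 1) - 5*log(3*t**2 + 1), which equals G'(t).

G(t) = -(3*t**2*log(3*t**2 + 1) - 3*t**2 + 15*t*log(3*t**2 + 1) - 30*t + log(t**2 + 1/3) + 10*sqrt(3)*atan(sqrt(3)*t) + 3)/3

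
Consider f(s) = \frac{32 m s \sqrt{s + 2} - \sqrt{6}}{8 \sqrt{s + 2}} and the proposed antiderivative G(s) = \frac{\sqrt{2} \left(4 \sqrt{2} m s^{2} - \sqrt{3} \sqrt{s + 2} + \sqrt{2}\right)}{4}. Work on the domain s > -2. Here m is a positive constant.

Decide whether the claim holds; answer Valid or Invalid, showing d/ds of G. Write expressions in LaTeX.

d/ds[G] = \frac{32 m s \sqrt{s + 2} - \sqrt{6}}{8 \sqrt{s + 2}}
This equals f(s) exactly, so the claim holds.

Valid. The derivative of G reproduces f.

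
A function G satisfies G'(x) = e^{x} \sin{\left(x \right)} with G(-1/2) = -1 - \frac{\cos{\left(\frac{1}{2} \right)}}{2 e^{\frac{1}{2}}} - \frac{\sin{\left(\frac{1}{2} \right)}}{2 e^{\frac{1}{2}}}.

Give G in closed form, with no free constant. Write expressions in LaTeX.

Since d/dx undoes antidifferentiation here, G(x) must give back the stated G'(x).
A general antiderivative is \frac{e^{x} \sin{\left(x \right)}}{2} - \frac{e^{x} \cos{\left(x \right)}}{2} + C.
The condition gives C = -1 - \frac{\cos{\left(\frac{1}{2} \right)}}{2 e^{\frac{1}{2}}} - \frac{\sin{\left(\frac{1}{2} \right)}}{2 e^{\frac{1}{2}}} - (- \frac{\cos{\left(\frac{1}{2} \right)}}{2 e^{\frac{1}{2}}} - \frac{\sin{\left(\frac{1}{2} \right)}}{2 e^{\frac{1}{2}}}) = -1.
So G(x) = \frac{e^{x} \sin{\left(x \right)}}{2} - \frac{e^{x} \cos{\left(x \right)}}{2} - 1.
Check: d/dx[\frac{e^{x} \sin{\left(x \right)}}{2} - \frac{e^{x} \cos{\left(x \right)}}{2} - 1] = e^{x} \sin{\left(x \right)} = G'(x).

G(x) = \frac{e^{x} \sin{\left(x \right)}}{2} - \frac{e^{x} \cos{\left(x \right)}}{2} - 1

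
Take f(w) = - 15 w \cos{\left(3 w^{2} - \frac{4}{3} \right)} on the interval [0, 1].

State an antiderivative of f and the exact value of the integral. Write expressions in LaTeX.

The substitution u = 3 w^{2} - \frac{4}{3} works: f is exactly (dF/du)*(du/dw) for that inner function.
F(w) = - \frac{5 \sin{\left(3 w^{2} - \frac{4}{3} \right)}}{2} is an antiderivative of f.
Check: d/dw[- \frac{5 \sin{\left(3 w^{2} - \frac{4}{3} \right)}}{2}] = - 15 w \cos{\left(3 w^{2} - \frac{4}{3} \right)} = f(w).
F(1) = - \frac{5 \sin{\left(\frac{5}{3} \right)}}{2}; F(0) = \frac{5 \sin{\left(\frac{4}{3} \right)}}{2}.
Integral = F(1) - F(0) = - \frac{5 \sin{\left(\frac{5}{3} \right)}}{2} - \frac{5 \sin{\left(\frac{4}{3} \right)}}{2}.

Antiderivative: F(w) = - \frac{5 \sin{\left(3 w^{2} - \frac{4}{3} \right)}}{2}; value = - \frac{5 \sin{\left(\frac{5}{3} \right)}}{2} - \frac{5 \sin{\left(\frac{4}{3} \right)}}{2}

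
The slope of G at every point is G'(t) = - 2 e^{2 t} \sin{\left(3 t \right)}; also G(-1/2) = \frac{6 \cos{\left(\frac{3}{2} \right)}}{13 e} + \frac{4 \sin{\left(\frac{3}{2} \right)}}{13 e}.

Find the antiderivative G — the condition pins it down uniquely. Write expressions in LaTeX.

G(t) = \frac{2 \left(- 2 \sin{\left(3 t \right)} + 3 \cos{\left(3 t \right)}\right) e^{2 t}}{13}

Whatever form G(t) takes, its d/dt must return the stated G'(t).
A general antiderivative is - \frac{4 e^{2 t} \sin{\left(3 t \right)}}{13} + \frac{6 e^{2 t} \cos{\left(3 t \right)}}{13} + C.
The condition gives C = \frac{6 \cos{\left(\frac{3}{2} \right)}}{13 e} + \frac{4 \sin{\left(\frac{3}{2} \right)}}{13 e} - (\frac{6 \cos{\left(\frac{3}{2} \right)}}{13 e} + \frac{4 \sin{\left(\frac{3}{2} \right)}}{13 e}) = 0.
So G(t) = \frac{2 \left(- 2 \sin{\left(3 t \right)} + 3 \cos{\left(3 t \right)}\right) e^{2 t}}{13}.
Check: d/dt[\frac{2 \left(- 2 \sin{\left(3 t \right)} + 3 \cos{\left(3 t \right)}\right) e^{2 t}}{13}] = - 2 e^{2 t} \sin{\left(3 t \right)} = G'(t).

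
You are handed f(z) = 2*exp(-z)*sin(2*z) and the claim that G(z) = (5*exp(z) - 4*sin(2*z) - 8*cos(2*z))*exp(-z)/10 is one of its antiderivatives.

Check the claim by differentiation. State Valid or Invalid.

d/dz[G] = 2*exp(-z)*sin(2*z)
This equals f(z) exactly, so the claim holds.

Valid. The derivative of G reproduces f.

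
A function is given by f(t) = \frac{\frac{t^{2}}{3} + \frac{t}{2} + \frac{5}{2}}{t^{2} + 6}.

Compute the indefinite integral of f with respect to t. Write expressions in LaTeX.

Since d/dt undoes antidifferentiation here, F'(t) = f(t) is required of F(t).
Check: d/dt[\frac{4 t + 3 \log{\left(t^{2} + 6 \right)} + \sqrt{6} \operatorname{atan}{\left(\frac{\sqrt{6} t}{6} \right)}}{12}] = \frac{2 t^{2} + 3 t + 15}{6 t^{2} + 36}, which equals f(t).

F(t) = \frac{4 t + 3 \log{\left(t^{2} + 6 \right)} + \sqrt{6} \operatorname{atan}{\left(\frac{\sqrt{6} t}{6} \right)}}{12} + C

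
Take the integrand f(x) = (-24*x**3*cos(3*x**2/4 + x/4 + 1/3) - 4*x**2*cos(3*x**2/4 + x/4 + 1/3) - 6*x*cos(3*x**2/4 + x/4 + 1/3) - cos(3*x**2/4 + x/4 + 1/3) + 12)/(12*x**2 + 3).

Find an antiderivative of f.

A first test for any F(x): its x-derivative must equal f(x) identically.
Check: d/dx[-4*sin(3*x**2/4 + x/4 + 1/3)/3 + 2*atan(2*x)] = (-24*x**3*cos(3*x**2/4 + x/4 + 1/3) - 4*x**2*cos(3*x**2/4 + x/4 + 1/3) - 6*x*cos(3*x**2/4 + x/4 + 1/3) - cos(3*x**2/4 + x/4 + 1/3) + 12)/(12*x**2 + 3) = f(x).

An antiderivative is F(x) = -4*sin(3*x**2/4 + x/4 + 1/3)/3 + 2*atan(2*x).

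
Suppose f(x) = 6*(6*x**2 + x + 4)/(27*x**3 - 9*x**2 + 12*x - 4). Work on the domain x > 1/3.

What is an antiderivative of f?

An antiderivative is F(x) = 2*log(3*x - 1) - log(3*x**2/2 + 2/3)/3.

A first test for any F(x): its x-derivative must equal f(x) identically.
Check: d/dx[2*log(3*x - 1) - log(3*x**2/2 + 2/3)/3] = (36*x**2 + 6*x + 24)/(27*x**3 - 9*x**2 + 12*x - 4), which equals f(x).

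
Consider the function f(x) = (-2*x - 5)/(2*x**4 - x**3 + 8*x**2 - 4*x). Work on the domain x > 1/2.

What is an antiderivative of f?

The denominator factors as x*(2*x - 1)*(x**2 + 4); partial fractions split f into directly integrable pieces: (11*x + 48)/(68*(x**2 + 4)) - 48/(17*(2*x - 1)) + 5/(4*x).
Check: d/dx[(170*log(x) - 192*log(x - 1/2) + 11*log(x**2 + 4) + 48*atan(x/2))/136] = (-2*x - 5)/(2*x**4 - x**3 + 8*x**2 - 4*x) = f(x).

An antiderivative is F(x) = (170*log(x) - 192*log(x - 1/2) + 11*log(x**2 + 4) + 48*atan(x/2))/136.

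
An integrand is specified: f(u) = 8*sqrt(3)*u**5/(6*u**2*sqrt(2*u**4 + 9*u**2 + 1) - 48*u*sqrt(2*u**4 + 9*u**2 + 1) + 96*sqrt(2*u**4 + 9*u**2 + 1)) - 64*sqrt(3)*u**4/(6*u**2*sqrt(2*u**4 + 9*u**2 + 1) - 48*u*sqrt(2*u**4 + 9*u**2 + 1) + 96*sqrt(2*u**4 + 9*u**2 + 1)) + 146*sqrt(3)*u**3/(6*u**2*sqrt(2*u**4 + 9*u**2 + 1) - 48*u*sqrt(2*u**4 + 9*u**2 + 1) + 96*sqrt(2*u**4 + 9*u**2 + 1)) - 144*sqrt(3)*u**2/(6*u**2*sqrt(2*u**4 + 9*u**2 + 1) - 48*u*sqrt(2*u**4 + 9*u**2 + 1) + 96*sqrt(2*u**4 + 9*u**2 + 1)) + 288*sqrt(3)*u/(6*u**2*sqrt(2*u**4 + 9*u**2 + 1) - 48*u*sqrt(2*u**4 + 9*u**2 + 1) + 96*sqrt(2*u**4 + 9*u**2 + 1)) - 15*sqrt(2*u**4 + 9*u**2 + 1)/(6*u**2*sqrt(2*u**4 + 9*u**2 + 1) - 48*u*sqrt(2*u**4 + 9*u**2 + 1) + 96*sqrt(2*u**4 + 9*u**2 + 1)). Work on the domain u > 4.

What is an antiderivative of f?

Integrate term by term and add the pieces.
Check: d/du[sqrt(2*u**4/3 + 3*u**2 + 1/3) + 5/(2*(u - 4))] = (8*sqrt(3)*u**5 - 64*sqrt(3)*u**4 + 146*sqrt(3)*u**3 - 144*sqrt(3)*u**2 + 288*sqrt(3)*u - 15*sqrt(2*u**4 + 9*u**2 + 1))/(6*u**2*sqrt(2*u**4 + 9*u**2 + 1) - 48*u*sqrt(2*u**4 + 9*u**2 + 1) + 96*sqrt(2*u**4 + 9*u**2 + 1)), which equals f(u).

An antiderivative is F(u) = sqrt(2*u**4/3 + 3*u**2 + 1/3) + 5/(2*(u - 4)).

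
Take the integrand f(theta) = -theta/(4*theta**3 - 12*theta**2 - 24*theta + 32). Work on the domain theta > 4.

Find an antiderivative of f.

Factor the denominator (4*(theta - 4)*(theta - 1)*(theta + 2)) and decompose: f = 1/(36*(theta + 2)) + 1/(36*(theta - 1)) - 1/(18*(theta - 4)); each piece integrates to a log, atan, or power term.
Check: d/dtheta[(-2*log(theta - 4) + log(theta**2 + theta - 2))/36] = -theta/(4*theta**3 - 12*theta**2 - 24*theta + 32) = f(theta).

An antiderivative is F(theta) = (-2*log(theta - 4) + log(theta**2 + theta - 2))/36.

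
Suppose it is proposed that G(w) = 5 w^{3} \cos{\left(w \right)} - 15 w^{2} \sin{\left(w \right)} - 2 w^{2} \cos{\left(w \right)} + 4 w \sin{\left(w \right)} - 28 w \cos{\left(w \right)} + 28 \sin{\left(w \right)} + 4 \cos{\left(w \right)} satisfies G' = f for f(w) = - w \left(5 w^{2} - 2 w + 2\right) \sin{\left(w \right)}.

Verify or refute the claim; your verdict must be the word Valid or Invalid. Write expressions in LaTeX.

d/dw[G] = - 5 w^{3} \sin{\left(w \right)} + 2 w^{2} \sin{\left(w \right)} - 2 w \sin{\left(w \right)}
This equals f(w) exactly, so the claim holds.

Valid: G'(w) = f(w).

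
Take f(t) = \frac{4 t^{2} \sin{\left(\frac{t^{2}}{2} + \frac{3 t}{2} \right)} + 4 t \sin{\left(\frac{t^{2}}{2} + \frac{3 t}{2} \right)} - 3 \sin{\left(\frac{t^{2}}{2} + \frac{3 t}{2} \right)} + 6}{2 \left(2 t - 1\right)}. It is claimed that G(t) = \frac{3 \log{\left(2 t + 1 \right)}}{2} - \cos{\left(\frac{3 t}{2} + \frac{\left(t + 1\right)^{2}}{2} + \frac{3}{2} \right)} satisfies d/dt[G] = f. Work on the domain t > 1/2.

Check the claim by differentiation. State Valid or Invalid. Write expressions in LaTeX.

Invalid: d/dt[G] - f = \frac{- 8 t^{3} \sin{\left(\frac{t^{2}}{2} + \frac{3 t}{2} \right)} + 8 t^{3} \sin{\left(\frac{t^{2}}{2} + \frac{5 t}{2} + 2 \right)} - 12 t^{2} \sin{\left(\frac{t^{2}}{2} + \frac{3 t}{2} \right)} + 20 t^{2} \sin{\left(\frac{t^{2}}{2} + \frac{5 t}{2} + 2 \right)} + 2 t \sin{\left(\frac{t^{2}}{2} + \frac{3 t}{2} \right)} - 2 t \sin{\left(\frac{t^{2}}{2} + \frac{5 t}{2} + 2 \right)} + 3 \sin{\left(\frac{t^{2}}{2} + \frac{3 t}{2} \right)} - 5 \sin{\left(\frac{t^{2}}{2} + \frac{5 t}{2} + 2 \right)} - 12}{8 t^{2} - 2}, which is not 0.

d/dt[G] = \frac{4 t^{2} \sin{\left(\frac{t^{2}}{2} + \frac{5 t}{2} + 2 \right)} + 12 t \sin{\left(\frac{t^{2}}{2} + \frac{5 t}{2} + 2 \right)} + 5 \sin{\left(\frac{t^{2}}{2} + \frac{5 t}{2} + 2 \right)} + 6}{4 t + 2}
d/dt[G] - f(t) = \frac{- 8 t^{3} \sin{\left(\frac{t^{2}}{2} + \frac{3 t}{2} \right)} + 8 t^{3} \sin{\left(\frac{t^{2}}{2} + \frac{5 t}{2} + 2 \right)} - 12 t^{2} \sin{\left(\frac{t^{2}}{2} + \frac{3 t}{2} \right)} + 20 t^{2} \sin{\left(\frac{t^{2}}{2} + \frac{5 t}{2} + 2 \right)} + 2 t \sin{\left(\frac{t^{2}}{2} + \frac{3 t}{2} \right)} - 2 t \sin{\left(\frac{t^{2}}{2} + \frac{5 t}{2} + 2 \right)} + 3 \sin{\left(\frac{t^{2}}{2} + \frac{3 t}{2} \right)} - 5 \sin{\left(\frac{t^{2}}{2} + \frac{5 t}{2} + 2 \right)} - 12}{8 t^{2} - 2} != 0.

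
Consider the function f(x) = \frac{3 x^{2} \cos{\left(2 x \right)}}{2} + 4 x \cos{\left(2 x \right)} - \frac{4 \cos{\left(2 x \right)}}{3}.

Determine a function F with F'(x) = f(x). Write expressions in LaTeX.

The integrand splits into summands that can be handled one at a time.
Check: d/dx[\frac{3 x^{2} \sin{\left(2 x \right)}}{4} + 2 x \sin{\left(2 x \right)} + \frac{3 x \cos{\left(2 x \right)}}{4} - \frac{25 \sin{\left(2 x \right)}}{24} + \cos{\left(2 x \right)}] = \frac{3 x^{2} \cos{\left(2 x \right)}}{2} + 4 x \cos{\left(2 x \right)} - \frac{4 \cos{\left(2 x \right)}}{3} = f(x).

An antiderivative is F(x) = \frac{3 x^{2} \sin{\left(2 x \right)}}{4} + 2 x \sin{\left(2 x \right)} + \frac{3 x \cos{\left(2 x \right)}}{4} - \frac{25 \sin{\left(2 x \right)}}{24} + \cos{\left(2 x \right)}.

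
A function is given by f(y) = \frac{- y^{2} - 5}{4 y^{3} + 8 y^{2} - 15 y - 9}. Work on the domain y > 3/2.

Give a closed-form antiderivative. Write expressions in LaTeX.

Factor the denominator (\left(y + 3\right) \left(2 y - 3\right) \left(2 y + 1\right)) and decompose: f = \frac{21}{40 \left(2 y + 1\right)} - \frac{29}{72 \left(2 y - 3\right)} - \frac{14}{45 \left(y + 3\right)}; each piece integrates to a log, atan, or power term.
Check: d/dy[\frac{- 145 \log{\left(y - \frac{3}{2} \right)} + 189 \log{\left(y + \frac{1}{2} \right)} - 224 \log{\left(y + 3 \right)}}{720}] = \frac{- y^{2} - 5}{4 y^{3} + 8 y^{2} - 15 y - 9} = f(y).

An antiderivative is F(y) = \frac{- 145 \log{\left(y - \frac{3}{2} \right)} + 189 \log{\left(y + \frac{1}{2} \right)} - 224 \log{\left(y + 3 \right)}}{720}.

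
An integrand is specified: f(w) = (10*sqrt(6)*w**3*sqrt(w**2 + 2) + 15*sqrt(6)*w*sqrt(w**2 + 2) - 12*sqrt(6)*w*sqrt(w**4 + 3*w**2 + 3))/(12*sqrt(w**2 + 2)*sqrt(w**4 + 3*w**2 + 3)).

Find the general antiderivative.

F(w) = -2*sqrt(3*w**2/2 + 3) + 5*sqrt(2*w**4/3 + 2*w**2 + 2)/4 + C

Differentiate the proposed F(w) back; it has to land on f(w) exactly.
Check: d/dw[-2*sqrt(3*w**2/2 + 3) + 5*sqrt(2*w**4/3 + 2*w**2 + 2)/4] = (10*sqrt(6)*w**3*sqrt(w**2 + 2) + 15*sqrt(6)*w*sqrt(w**2 + 2) - 12*sqrt(6)*w*sqrt(w**4 + 3*w**2 + 3))/(12*sqrt(w**2 + 2)*sqrt(w**4 + 3*w**2 + 3)) = f(w).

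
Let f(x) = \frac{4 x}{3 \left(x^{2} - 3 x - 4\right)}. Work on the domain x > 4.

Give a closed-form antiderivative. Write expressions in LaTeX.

An antiderivative is F(x) = \frac{4 \left(4 \log{\left(x - 4 \right)} + \log{\left(x + 1 \right)}\right)}{15}.

The denominator factors as 3 \left(x - 4\right) \left(x + 1\right); partial fractions split f into directly integrable pieces: \frac{4}{15 \left(x + 1\right)} + \frac{16}{15 \left(x - 4\right)}.
Check: d/dx[\frac{4 \left(4 \log{\left(x - 4 \right)} + \log{\left(x + 1 \right)}\right)}{15}] = \frac{4 x}{3 x^{2} - 9 x - 12}, which equals f(x).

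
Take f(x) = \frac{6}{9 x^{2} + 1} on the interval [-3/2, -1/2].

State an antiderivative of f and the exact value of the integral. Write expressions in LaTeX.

Antiderivative: F(x) = 2 \operatorname{atan}{\left(3 x \right)}; value = - 2 \operatorname{atan}{\left(\frac{3}{2} \right)} + 2 \operatorname{atan}{\left(\frac{9}{2} \right)}

Check any antiderivative F(x) by computing F'(x) and comparing it with f(x).
F(x) = 2 \operatorname{atan}{\left(3 x \right)} is an antiderivative of f.
Check: d/dx[2 \operatorname{atan}{\left(3 x \right)}] = \frac{6}{9 x^{2} + 1} = f(x).
F(-1/2) = - 2 \operatorname{atan}{\left(\frac{3}{2} \right)}; F(-3/2) = - 2 \operatorname{atan}{\left(\frac{9}{2} \right)}.
Integral = F(-1/2) - F(-3/2) = - 2 \operatorname{atan}{\left(\frac{3}{2} \right)} + 2 \operatorname{atan}{\left(\frac{9}{2} \right)}.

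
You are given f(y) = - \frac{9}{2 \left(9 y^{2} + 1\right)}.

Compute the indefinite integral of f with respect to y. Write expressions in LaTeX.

A candidate is checked by its d/dy: the result must match f(y).
Check: d/dy[- \frac{3 \operatorname{atan}{\left(3 y \right)}}{2}] = - \frac{9}{18 y^{2} + 2}, which equals f(y).

F(y) = - \frac{3 \operatorname{atan}{\left(3 y \right)}}{2} + C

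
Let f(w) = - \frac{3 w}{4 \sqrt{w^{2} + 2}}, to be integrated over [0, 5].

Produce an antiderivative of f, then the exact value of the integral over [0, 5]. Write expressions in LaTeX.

Antiderivative: F(w) = - \frac{3 \sqrt{w^{2} + 2}}{4}; value = - \frac{9 \sqrt{3}}{4} + \frac{3 \sqrt{2}}{4}

f matches the chain-rule pattern g'(h)*h' with inner function h(w) = w^{2} + 2; substituting u = h(w) collapses the integral.
F(w) = - \frac{3 \sqrt{w^{2} + 2}}{4} is an antiderivative of f.
Check: d/dw[- \frac{3 \sqrt{w^{2} + 2}}{4}] = - \frac{3 w}{4 \sqrt{w^{2} + 2}} = f(w).
F(5) = - \frac{9 \sqrt{3}}{4}; F(0) = - \frac{3 \sqrt{2}}{4}.
Integral = F(5) - F(0) = - \frac{9 \sqrt{3}}{4} + \frac{3 \sqrt{2}}{4}.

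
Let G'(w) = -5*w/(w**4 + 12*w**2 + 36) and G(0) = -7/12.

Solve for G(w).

G(w) = -1 + 5/(2*(w**2 + 6))

G'(w) matches the chain-rule pattern g'(h)*h' with inner function h(w) = w**2 + 6; substituting u = h(w) collapses the integral.
A general antiderivative is 5/(2*(w**2 + 6)) + C.
The condition gives C = -7/12 - (5/12) = -1.
So G(w) = -1 + 5/(2*(w**2 + 6)).
Check: d/dw[-1 + 5/(2*(w**2 + 6))] = -5*w/(w**4 + 12*w**2 + 36) = G'(w).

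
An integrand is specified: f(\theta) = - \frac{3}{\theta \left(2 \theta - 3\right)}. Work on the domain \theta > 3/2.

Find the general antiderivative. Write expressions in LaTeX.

The denominator factors as \theta \left(2 \theta - 3\right); partial fractions split f into directly integrable pieces: - \frac{2}{2 \theta - 3} + \frac{1}{\theta}.
Check: d/d\theta[\log{\left(\theta \right)} - \log{\left(\theta - \frac{3}{2} \right)}] = - \frac{3}{2 \theta^{2} - 3 \theta}, which equals f(\theta).

F(\theta) = \log{\left(\theta \right)} - \log{\left(\theta - \frac{3}{2} \right)} + C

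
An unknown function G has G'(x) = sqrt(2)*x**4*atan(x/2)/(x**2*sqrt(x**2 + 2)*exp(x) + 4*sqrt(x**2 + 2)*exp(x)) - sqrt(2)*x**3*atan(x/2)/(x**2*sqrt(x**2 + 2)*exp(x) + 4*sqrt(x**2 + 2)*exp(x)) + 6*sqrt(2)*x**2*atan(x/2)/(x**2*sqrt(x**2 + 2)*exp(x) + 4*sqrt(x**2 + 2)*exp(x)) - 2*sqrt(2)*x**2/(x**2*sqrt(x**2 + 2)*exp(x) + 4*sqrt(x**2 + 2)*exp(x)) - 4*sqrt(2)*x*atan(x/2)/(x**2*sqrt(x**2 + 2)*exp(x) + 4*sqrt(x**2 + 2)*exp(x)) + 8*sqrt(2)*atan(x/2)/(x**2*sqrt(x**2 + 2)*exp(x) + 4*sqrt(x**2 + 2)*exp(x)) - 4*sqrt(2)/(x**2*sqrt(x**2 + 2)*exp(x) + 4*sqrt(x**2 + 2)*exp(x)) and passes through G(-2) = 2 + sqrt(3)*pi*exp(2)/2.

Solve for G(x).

The integrand splits into summands that can be handled one at a time.
A general antiderivative is -sqrt(2*x**2 + 4)*exp(-x)*atan(x/2) + C.
The condition gives C = 2 + sqrt(3)*pi*exp(2)/2 - (sqrt(3)*pi*exp(2)/2) = 2.
So G(x) = (-sqrt(2)*sqrt(x**2 + 2)*atan(x/2) + 2*exp(x))*exp(-x).
Check: d/dx[(-sqrt(2)*sqrt(x**2 + 2)*atan(x/2) + 2*exp(x))*exp(-x)] = (sqrt(2)*x**4*atan(x/2) - sqrt(2)*x**3*atan(x/2) + 6*sqrt(2)*x**2*atan(x/2) - 2*sqrt(2)*x**2 - 4*sqrt(2)*x*atan(x/2) + 8*sqrt(2)*atan(x/2) - 4*sqrt(2))/(x**2*sqrt(x**2 + 2)*exp(x) + 4*sqrt(x**2 + 2)*exp(x)), which equals G'(x).

G(x) = (-sqrt(2)*sqrt(x**2 + 2)*atan(x/2) + 2*exp(x))*exp(-x)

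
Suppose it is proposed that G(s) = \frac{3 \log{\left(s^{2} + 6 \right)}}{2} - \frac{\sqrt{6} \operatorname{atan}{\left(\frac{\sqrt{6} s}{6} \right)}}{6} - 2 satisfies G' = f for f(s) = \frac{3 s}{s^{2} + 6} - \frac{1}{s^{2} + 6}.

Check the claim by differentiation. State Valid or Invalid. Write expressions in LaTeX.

d/ds[G] = \frac{3 s - 1}{s^{2} + 6}
This equals f(s) exactly, so the claim holds.

Valid: G'(s) = f(s).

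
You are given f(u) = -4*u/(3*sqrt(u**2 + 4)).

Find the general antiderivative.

F(u) = -4*sqrt(u**2 + 4)/3 + C

f matches the chain-rule pattern g'(h)*h' with inner function h(u) = u**2 + 4; substituting w = h(u) collapses the integral.
Check: d/du[-4*sqrt(u**2 + 4)/3] = -4*u/(3*sqrt(u**2 + 4)) = f(u).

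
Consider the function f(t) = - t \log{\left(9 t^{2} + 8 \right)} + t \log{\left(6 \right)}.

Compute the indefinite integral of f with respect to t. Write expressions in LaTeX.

Integrate term by term and add the pieces.
Check: d/dt[- \frac{t^{2} \log{\left(\frac{3 t^{2}}{2} + \frac{4}{3} \right)}}{2} + \frac{t^{2}}{2} - \frac{4 \log{\left(9 t^{2} + 8 \right)}}{9}] = - t \log{\left(9 t^{2} + 8 \right)} + t \log{\left(6 \right)} = f(t).

F(t) = - \frac{t^{2} \log{\left(\frac{3 t^{2}}{2} + \frac{4}{3} \right)}}{2} + \frac{t^{2}}{2} - \frac{4 \log{\left(9 t^{2} + 8 \right)}}{9} + C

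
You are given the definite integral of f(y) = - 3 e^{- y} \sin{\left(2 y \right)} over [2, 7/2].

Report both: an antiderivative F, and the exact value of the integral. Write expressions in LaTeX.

Antiderivative: F(y) = \frac{3 \left(\sin{\left(2 y \right)} + 2 \cos{\left(2 y \right)}\right) e^{- y}}{5}; value = \frac{3 \sin{\left(7 \right)}}{5 e^{\frac{7}{2}}} + \frac{6 \cos{\left(7 \right)}}{5 e^{\frac{7}{2}}} - \frac{3 \sin{\left(4 \right)}}{5 e^{2}} - \frac{6 \cos{\left(4 \right)}}{5 e^{2}}

Any candidate F(y) must reproduce f(y) exactly when differentiated.
F(y) = \frac{3 \left(\sin{\left(2 y \right)} + 2 \cos{\left(2 y \right)}\right) e^{- y}}{5} is an antiderivative of f.
Check: d/dy[\frac{3 \left(\sin{\left(2 y \right)} + 2 \cos{\left(2 y \right)}\right) e^{- y}}{5}] = - 3 e^{- y} \sin{\left(2 y \right)} = f(y).
F(7/2) = \frac{3 \sin{\left(7 \right)}}{5 e^{\frac{7}{2}}} + \frac{6 \cos{\left(7 \right)}}{5 e^{\frac{7}{2}}}; F(2) = \frac{6 \cos{\left(4 \right)}}{5 e^{2}} + \frac{3 \sin{\left(4 \right)}}{5 e^{2}}.
Integral = F(7/2) - F(2) = \frac{3 \sin{\left(7 \right)}}{5 e^{\frac{7}{2}}} + \frac{6 \cos{\left(7 \right)}}{5 e^{\frac{7}{2}}} - \frac{3 \sin{\left(4 \right)}}{5 e^{2}} - \frac{6 \cos{\left(4 \right)}}{5 e^{2}}.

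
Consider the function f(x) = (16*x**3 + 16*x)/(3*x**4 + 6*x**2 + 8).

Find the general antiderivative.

F(x) = 4*log(x**4/2 + x**2 + 4/3)/3 + C

The substitution u = x**4/2 + x**2 + 4/3 works: f is exactly (dF/du)*(du/dx) for that inner function.
Check: d/dx[4*log(x**4/2 + x**2 + 4/3)/3] = (16*x**3 + 16*x)/(3*x**4 + 6*x**2 + 8) = f(x).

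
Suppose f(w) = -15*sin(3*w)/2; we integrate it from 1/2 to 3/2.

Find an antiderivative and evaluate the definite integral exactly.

For F(w) to be correct the identity F'(w) - f(w) = 0 must hold.
F(w) = 5*cos(3*w)/2 is an antiderivative of f.
Check: d/dw[5*cos(3*w)/2] = -15*sin(3*w)/2 = f(w).
F(3/2) = 5*cos(9/2)/2; F(1/2) = 5*cos(3/2)/2.
Integral = F(3/2) - F(1/2) = 5*cos(9/2)/2 - 5*cos(3/2)/2.

Antiderivative: F(w) = 5*cos(3*w)/2; value = 5*cos(9/2)/2 - 5*cos(3/2)/2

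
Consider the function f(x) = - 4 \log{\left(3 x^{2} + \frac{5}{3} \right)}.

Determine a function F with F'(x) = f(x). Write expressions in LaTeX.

A candidate is checked by its d/dx: the result must match f(x).
Check: d/dx[\frac{4 \left(- 3 x \log{\left(3 x^{2} + \frac{5}{3} \right)} + 6 x - 2 \sqrt{5} \operatorname{atan}{\left(\frac{3 \sqrt{5} x}{5} \right)}\right)}{3}] = - 4 \log{\left(3 x^{2} + \frac{5}{3} \right)} = f(x).

An antiderivative is F(x) = \frac{4 \left(- 3 x \log{\left(3 x^{2} + \frac{5}{3} \right)} + 6 x - 2 \sqrt{5} \operatorname{atan}{\left(\frac{3 \sqrt{5} x}{5} \right)}\right)}{3}.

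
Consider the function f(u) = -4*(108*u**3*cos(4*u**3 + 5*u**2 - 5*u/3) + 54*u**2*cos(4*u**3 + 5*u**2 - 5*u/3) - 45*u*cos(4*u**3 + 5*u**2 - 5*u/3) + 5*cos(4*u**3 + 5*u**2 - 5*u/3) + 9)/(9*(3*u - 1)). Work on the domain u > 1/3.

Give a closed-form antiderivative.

For F(u) to be correct the identity F'(u) - f(u) = 0 must hold.
Check: d/du[-4*log(3*u - 1)/3 - 4*sin(4*u**3 + 5*u**2 - 5*u/3)/3] = (-432*u**3*cos(4*u**3 + 5*u**2 - 5*u/3) - 216*u**2*cos(4*u**3 + 5*u**2 - 5*u/3) + 180*u*cos(4*u**3 + 5*u**2 - 5*u/3) - 20*cos(4*u**3 + 5*u**2 - 5*u/3) - 36)/(27*u - 9), which equals f(u).

An antiderivative is F(u) = -4*log(3*u - 1)/3 - 4*sin(4*u**3 + 5*u**2 - 5*u/3)/3.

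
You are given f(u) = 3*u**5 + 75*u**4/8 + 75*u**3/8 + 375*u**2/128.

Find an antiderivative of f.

The substitution w = u**2 + 5*u/4 works: f is exactly (dF/dw)*(dw/du) for that inner function.
Check: d/du[u**3*(4*u + 5)**3/128] = 3*u**5 + 75*u**4/8 + 75*u**3/8 + 375*u**2/128 = f(u).

An antiderivative is F(u) = u**3*(4*u + 5)**3/128.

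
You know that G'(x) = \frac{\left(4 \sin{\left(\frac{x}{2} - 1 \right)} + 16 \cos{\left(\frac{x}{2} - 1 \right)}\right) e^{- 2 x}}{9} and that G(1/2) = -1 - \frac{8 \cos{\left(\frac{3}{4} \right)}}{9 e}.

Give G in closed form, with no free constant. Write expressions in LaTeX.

G(x) = -1 - \frac{8 e^{- 2 x} \cos{\left(\frac{x}{2} - 1 \right)}}{9}

G'(x) has the shape u'v + uv' for u = - \frac{8 \cos{\left(\frac{x}{2} - 1 \right)}}{9} and v = e^{- 2 x} — it is the derivative of the product u*v.
A general antiderivative is - \frac{8 e^{- 2 x} \cos{\left(\frac{x}{2} - 1 \right)}}{9} + C.
The condition gives C = -1 - \frac{8 \cos{\left(\frac{3}{4} \right)}}{9 e} - (- \frac{8 \cos{\left(\frac{3}{4} \right)}}{9 e}) = -1.
So G(x) = -1 - \frac{8 e^{- 2 x} \cos{\left(\frac{x}{2} - 1 \right)}}{9}.
Check: d/dx[-1 - \frac{8 e^{- 2 x} \cos{\left(\frac{x}{2} - 1 \right)}}{9}] = \frac{\left(4 \sin{\left(\frac{x}{2} - 1 \right)} + 16 \cos{\left(\frac{x}{2} - 1 \right)}\right) e^{- 2 x}}{9} = G'(x).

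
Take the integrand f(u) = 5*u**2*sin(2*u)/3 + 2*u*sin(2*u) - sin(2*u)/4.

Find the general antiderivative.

Integrate term by term and add the pieces.
Check: d/du[(-20*u**2*cos(2*u) + 20*u*sin(2*u) - 24*u*cos(2*u) + 12*sin(2*u) + 13*cos(2*u))/24] = 5*u**2*sin(2*u)/3 + 2*u*sin(2*u) - sin(2*u)/4 = f(u).

F(u) = (-20*u**2*cos(2*u) + 20*u*sin(2*u) - 24*u*cos(2*u) + 12*sin(2*u) + 13*cos(2*u))/24 + C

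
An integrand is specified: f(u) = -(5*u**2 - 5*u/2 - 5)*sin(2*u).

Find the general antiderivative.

Whatever form F(u) takes, F'(u) = f(u) is non-negotiable.
Check: d/du[5*u**2*cos(2*u)/2 - 5*u*sin(2*u)/2 - 5*u*cos(2*u)/4 + 5*sin(2*u)/8 - 15*cos(2*u)/4] = -5*u**2*sin(2*u) + 5*u*sin(2*u)/2 + 5*sin(2*u), which equals f(u).

F(u) = 5*u**2*cos(2*u)/2 - 5*u*sin(2*u)/2 - 5*u*cos(2*u)/4 + 5*sin(2*u)/8 - 15*cos(2*u)/4 + C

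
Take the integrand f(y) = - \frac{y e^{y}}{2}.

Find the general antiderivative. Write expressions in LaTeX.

f has the shape u'v + uv' for u = \frac{1}{2} - \frac{y}{2} and v = e^{y} — it is the derivative of the product u*v.
Check: d/dy[- \frac{\left(y - 1\right) e^{y}}{2}] = - \frac{y e^{y}}{2} = f(y).

F(y) = - \frac{\left(y - 1\right) e^{y}}{2} + C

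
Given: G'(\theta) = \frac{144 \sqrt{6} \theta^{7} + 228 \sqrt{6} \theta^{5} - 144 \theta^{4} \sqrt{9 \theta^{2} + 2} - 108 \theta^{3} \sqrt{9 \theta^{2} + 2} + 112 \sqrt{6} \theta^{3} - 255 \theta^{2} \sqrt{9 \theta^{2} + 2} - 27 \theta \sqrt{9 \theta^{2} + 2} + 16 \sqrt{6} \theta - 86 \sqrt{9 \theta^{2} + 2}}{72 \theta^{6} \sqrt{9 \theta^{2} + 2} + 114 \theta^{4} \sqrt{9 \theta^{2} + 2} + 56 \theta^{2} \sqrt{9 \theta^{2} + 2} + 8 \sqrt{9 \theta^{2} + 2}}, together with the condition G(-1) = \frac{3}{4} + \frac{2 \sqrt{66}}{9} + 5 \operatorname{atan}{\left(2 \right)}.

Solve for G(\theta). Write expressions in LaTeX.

G(\theta) = \frac{\frac{3}{2} - \theta}{2 \theta^{2} + \frac{4}{3}} + \frac{4 \sqrt{\frac{3 \theta^{2}}{2} + \frac{1}{3}}}{3} - 5 \operatorname{atan}{\left(2 \theta \right)}

Recover the given G'(\theta) by differentiating a candidate G(\theta); any mismatch rules it out.
A general antiderivative is \frac{\frac{3}{2} - \theta}{2 \theta^{2} + \frac{4}{3}} + \frac{4 \sqrt{\frac{3 \theta^{2}}{2} + \frac{1}{3}}}{3} - 5 \operatorname{atan}{\left(2 \theta \right)} + C.
The condition gives C = \frac{3}{4} + \frac{2 \sqrt{66}}{9} + 5 \operatorname{atan}{\left(2 \right)} - (\frac{3}{4} + \frac{2 \sqrt{66}}{9} + 5 \operatorname{atan}{\left(2 \right)}) = 0.
So G(\theta) = \frac{\frac{3}{2} - \theta}{2 \theta^{2} + \frac{4}{3}} + \frac{4 \sqrt{\frac{3 \theta^{2}}{2} + \frac{1}{3}}}{3} - 5 \operatorname{atan}{\left(2 \theta \right)}.
Check: d/d\theta[\frac{\frac{3}{2} - \theta}{2 \theta^{2} + \frac{4}{3}} + \frac{4 \sqrt{\frac{3 \theta^{2}}{2} + \frac{1}{3}}}{3} - 5 \operatorname{atan}{\left(2 \theta \right)}] = \frac{144 \sqrt{6} \theta^{7} + 228 \sqrt{6} \theta^{5} - 144 \theta^{4} \sqrt{9 \theta^{2} + 2} - 108 \theta^{3} \sqrt{9 \theta^{2} + 2} + 112 \sqrt{6} \theta^{3} - 255 \theta^{2} \sqrt{9 \theta^{2} + 2} - 27 \theta \sqrt{9 \theta^{2} + 2} + 16 \sqrt{6} \theta - 86 \sqrt{9 \theta^{2} + 2}}{72 \theta^{6} \sqrt{9 \theta^{2} + 2} + 114 \theta^{4} \sqrt{9 \theta^{2} + 2} + 56 \theta^{2} \sqrt{9 \theta^{2} + 2} + 8 \sqrt{9 \theta^{2} + 2}} = G'(\theta).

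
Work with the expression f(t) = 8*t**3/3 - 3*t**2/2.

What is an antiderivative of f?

The integrand splits into summands that can be handled one at a time.
Check: d/dt[2*t**4/3 - t**3/2] = 8*t**3/3 - 3*t**2/2 = f(t).

An antiderivative is F(t) = 2*t**4/3 - t**3/2.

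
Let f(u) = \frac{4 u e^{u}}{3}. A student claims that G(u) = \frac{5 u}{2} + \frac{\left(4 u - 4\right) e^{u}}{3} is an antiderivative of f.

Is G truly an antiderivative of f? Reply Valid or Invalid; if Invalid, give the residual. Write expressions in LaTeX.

d/du[G] = \frac{4 u e^{u}}{3} + \frac{5}{2}
d/du[G] - f(u) = \frac{5}{2} != 0.

Invalid: d/du[G] - f = \frac{5}{2}, which is not 0.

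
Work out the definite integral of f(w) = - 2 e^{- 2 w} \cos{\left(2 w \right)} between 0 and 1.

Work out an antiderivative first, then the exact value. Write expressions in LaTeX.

A candidate is checked by its d/dw: the result must match f(w).
F(w) = - \frac{e^{- 2 w} \sin{\left(2 w \right)}}{2} + \frac{e^{- 2 w} \cos{\left(2 w \right)}}{2} is an antiderivative of f.
Check: d/dw[- \frac{e^{- 2 w} \sin{\left(2 w \right)}}{2} + \frac{e^{- 2 w} \cos{\left(2 w \right)}}{2}] = - 2 e^{- 2 w} \cos{\left(2 w \right)} = f(w).
F(1) = - \frac{\sin{\left(2 \right)}}{2 e^{2}} + \frac{\cos{\left(2 \right)}}{2 e^{2}}; F(0) = \frac{1}{2}.
Integral = F(1) - F(0) = - \frac{1}{2} - \frac{\sin{\left(2 \right)}}{2 e^{2}} + \frac{\cos{\left(2 \right)}}{2 e^{2}}.

Antiderivative: F(w) = - \frac{e^{- 2 w} \sin{\left(2 w \right)}}{2} + \frac{e^{- 2 w} \cos{\left(2 w \right)}}{2}; value = - \frac{1}{2} - \frac{\sin{\left(2 \right)}}{2 e^{2}} + \frac{\cos{\left(2 \right)}}{2 e^{2}}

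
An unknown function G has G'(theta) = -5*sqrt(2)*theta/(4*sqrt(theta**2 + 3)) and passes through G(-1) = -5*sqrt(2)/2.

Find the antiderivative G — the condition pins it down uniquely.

G'(theta) matches the chain-rule pattern g'(h)*h' with inner function h(theta) = 2*theta**2 + 6; substituting u = h(theta) collapses the integral.
A general antiderivative is -5*sqrt(2*theta**2 + 6)/4 + C.
The condition gives C = -5*sqrt(2)/2 - (-5*sqrt(2)/2) = 0.
So G(theta) = -5*sqrt(2)*sqrt(theta**2 + 3)/4.
Check: d/dtheta[-5*sqrt(2)*sqrt(theta**2 + 3)/4] = -5*sqrt(2)*theta/(4*sqrt(theta**2 + 3)) = G'(theta).

G(theta) = -5*sqrt(2)*sqrt(theta**2 + 3)/4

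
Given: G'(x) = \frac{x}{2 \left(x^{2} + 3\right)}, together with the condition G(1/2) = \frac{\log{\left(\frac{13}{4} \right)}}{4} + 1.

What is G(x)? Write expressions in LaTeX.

G(x) = \frac{\log{\left(x^{2} + 3 \right)}}{4} + 1

The substitution u = x^{2} + 3 works: G'(x) is exactly (dG/du)*(du/dx) for that inner function.
A general antiderivative is \frac{\log{\left(x^{2} + 3 \right)}}{4} + C.
The condition gives C = \frac{\log{\left(\frac{13}{4} \right)}}{4} + 1 - (\frac{\log{\left(\frac{13}{4} \right)}}{4}) = 1.
So G(x) = \frac{\log{\left(x^{2} + 3 \right)}}{4} + 1.
Check: d/dx[\frac{\log{\left(x^{2} + 3 \right)}}{4} + 1] = \frac{x}{2 x^{2} + 6}, which equals G'(x).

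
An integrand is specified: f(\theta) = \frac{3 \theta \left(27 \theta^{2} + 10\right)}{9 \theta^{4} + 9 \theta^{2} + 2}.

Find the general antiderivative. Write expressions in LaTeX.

Since d/d\theta undoes antidifferentiation here, F'(\theta) = f(\theta) is required of F(\theta).
Check: d/d\theta[\frac{8 \log{\left(\frac{3 \theta^{2}}{2} + 1 \right)} + \log{\left(3 \theta^{2} + 1 \right)}}{2}] = \frac{81 \theta^{3} + 30 \theta}{9 \theta^{4} + 9 \theta^{2} + 2}, which equals f(\theta).

F(\theta) = \frac{8 \log{\left(\frac{3 \theta^{2}}{2} + 1 \right)} + \log{\left(3 \theta^{2} + 1 \right)}}{2} + C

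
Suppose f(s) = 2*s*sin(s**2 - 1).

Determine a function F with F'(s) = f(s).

f matches the chain-rule pattern g'(h)*h' with inner function h(s) = s**2 - 1; substituting u = h(s) collapses the integral.
Check: d/ds[-cos(s**2 - 1)] = 2*s*sin(s**2 - 1) = f(s).

An antiderivative is F(s) = -cos(s**2 - 1).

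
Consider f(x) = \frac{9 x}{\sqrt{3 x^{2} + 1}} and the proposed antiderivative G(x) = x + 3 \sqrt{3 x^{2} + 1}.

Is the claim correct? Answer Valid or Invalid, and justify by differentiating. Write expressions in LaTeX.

Invalid: d/dx[G] - f = 1, which is not 0.

d/dx[G] = \frac{9 x + \sqrt{3 x^{2} + 1}}{\sqrt{3 x^{2} + 1}}
d/dx[G] - f(x) = 1 != 0.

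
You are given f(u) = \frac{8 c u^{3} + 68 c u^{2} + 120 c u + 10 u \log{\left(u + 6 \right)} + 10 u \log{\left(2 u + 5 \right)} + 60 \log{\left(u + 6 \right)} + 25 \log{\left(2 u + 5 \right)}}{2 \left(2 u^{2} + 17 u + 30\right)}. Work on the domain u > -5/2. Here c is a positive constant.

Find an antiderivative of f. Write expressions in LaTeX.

Whatever form F(u) takes, F'(u) = f(u) is non-negotiable.
Check: d/du[\frac{2 c u^{2} + 5 \log{\left(u + 6 \right)} \log{\left(2 u + 5 \right)}}{2}] = \frac{8 c u^{3} + 68 c u^{2} + 120 c u + 10 u \log{\left(u + 6 \right)} + 10 u \log{\left(2 u + 5 \right)} + 60 \log{\left(u + 6 \right)} + 25 \log{\left(2 u + 5 \right)}}{4 u^{2} + 34 u + 60}, which equals f(u).

An antiderivative is F(u) = \frac{2 c u^{2} + 5 \log{\left(u + 6 \right)} \log{\left(2 u + 5 \right)}}{2}.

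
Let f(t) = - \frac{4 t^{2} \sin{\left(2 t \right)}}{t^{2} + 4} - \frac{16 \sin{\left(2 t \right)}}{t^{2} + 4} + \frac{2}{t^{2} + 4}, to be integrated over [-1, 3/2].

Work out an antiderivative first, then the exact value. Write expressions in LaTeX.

Antiderivative: F(t) = 2 \cos{\left(2 t \right)} + \operatorname{atan}{\left(\frac{t}{2} \right)}; value = 2 \cos{\left(3 \right)} + \operatorname{atan}{\left(\frac{1}{2} \right)} + \operatorname{atan}{\left(\frac{3}{4} \right)} - 2 \cos{\left(2 \right)}

Integrate term by term and add the pieces.
F(t) = 2 \cos{\left(2 t \right)} + \operatorname{atan}{\left(\frac{t}{2} \right)} is an antiderivative of f.
Check: d/dt[2 \cos{\left(2 t \right)} + \operatorname{atan}{\left(\frac{t}{2} \right)}] = \frac{- 4 t^{2} \sin{\left(2 t \right)} - 16 \sin{\left(2 t \right)} + 2}{t^{2} + 4}, which equals f(t).
F(3/2) = 2 \cos{\left(3 \right)} + \operatorname{atan}{\left(\frac{3}{4} \right)}; F(-1) = 2 \cos{\left(2 \right)} - \operatorname{atan}{\left(\frac{1}{2} \right)}.
Integral = F(3/2) - F(-1) = 2 \cos{\left(3 \right)} + \operatorname{atan}{\left(\frac{1}{2} \right)} + \operatorname{atan}{\left(\frac{3}{4} \right)} - 2 \cos{\left(2 \right)}.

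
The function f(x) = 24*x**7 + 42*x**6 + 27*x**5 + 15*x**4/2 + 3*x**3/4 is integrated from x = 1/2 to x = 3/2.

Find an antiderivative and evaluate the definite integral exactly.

Antiderivative: F(x) = 3*x**4*(2*x + 1)**4/16; value = 3885/16

f matches the chain-rule pattern g'(h)*h' with inner function h(x) = -x**2 - x/2; substituting u = h(x) collapses the integral.
F(x) = 3*x**4*(2*x + 1)**4/16 is an antiderivative of f.
Check: d/dx[3*x**4*(2*x + 1)**4/16] = 24*x**7 + 42*x**6 + 27*x**5 + 15*x**4/2 + 3*x**3/4 = f(x).
F(3/2) = 243; F(1/2) = 3/16.
Integral = F(3/2) - F(1/2) = 3885/16.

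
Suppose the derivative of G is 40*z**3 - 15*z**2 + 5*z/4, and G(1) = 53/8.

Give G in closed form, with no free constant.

The substitution u = -2*z**2 + z/2 works: G'(z) is exactly (dG/du)*(du/dz) for that inner function.
A general antiderivative is 5*(-2*z**2 + z/2)**2/2 + C.
The condition gives C = 53/8 - (45/8) = 1.
So G(z) = 10*z**4 - 5*z**3 + 5*z**2/8 + 1.
Check: d/dz[10*z**4 - 5*z**3 + 5*z**2/8 + 1] = 40*z**3 - 15*z**2 + 5*z/4 = G'(z).

G(z) = 10*z**4 - 5*z**3 + 5*z**2/8 + 1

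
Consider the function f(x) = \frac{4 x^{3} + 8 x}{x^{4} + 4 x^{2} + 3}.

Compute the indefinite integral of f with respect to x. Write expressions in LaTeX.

f matches the chain-rule pattern g'(h)*h' with inner function h(x) = x^{4} + 4 x^{2} + 3; substituting u = h(x) collapses the integral.
Check: d/dx[\log{\left(x^{4} + 4 x^{2} + 3 \right)}] = \frac{4 x^{3} + 8 x}{x^{4} + 4 x^{2} + 3} = f(x).

F(x) = \log{\left(x^{4} + 4 x^{2} + 3 \right)} + C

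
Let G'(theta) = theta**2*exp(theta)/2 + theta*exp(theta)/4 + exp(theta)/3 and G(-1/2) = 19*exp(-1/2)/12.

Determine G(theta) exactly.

Recognize the product-rule pattern: G'(theta) = u'v + uv' with u = theta**2/2 - 3*theta/4 + 13/12, v = exp(theta), so integration by parts undoes it.
A general antiderivative is (6*theta**2 - 9*theta + 13)*exp(theta)/12 + C.
The condition gives C = 19*exp(-1/2)/12 - (19*exp(-1/2)/12) = 0.
So G(theta) = theta**2*exp(theta)/2 - 3*theta*exp(theta)/4 + 13*exp(theta)/12.
Check: d/dtheta[theta**2*exp(theta)/2 - 3*theta*exp(theta)/4 + 13*exp(theta)/12] = theta**2*exp(theta)/2 + theta*exp(theta)/4 + exp(theta)/3 = G'(theta).

G(theta) = theta**2*exp(theta)/2 - 3*theta*exp(theta)/4 + 13*exp(theta)/12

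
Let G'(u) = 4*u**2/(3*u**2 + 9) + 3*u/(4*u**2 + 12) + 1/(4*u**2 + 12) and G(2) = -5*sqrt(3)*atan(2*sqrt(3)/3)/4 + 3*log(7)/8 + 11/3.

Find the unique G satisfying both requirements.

Integrate term by term and add the pieces.
A general antiderivative is 4*u/3 + 3*log(u**2 + 3)/8 - 5*sqrt(3)*atan(sqrt(3)*u/3)/4 + C.
The condition gives C = -5*sqrt(3)*atan(2*sqrt(3)/3)/4 + 3*log(7)/8 + 11/3 - (-5*sqrt(3)*atan(2*sqrt(3)/3)/4 + 3*log(7)/8 + 8/3) = 1.
So G(u) = 4*u/3 + 3*log(u**2 + 3)/8 - 5*sqrt(3)*atan(sqrt(3)*u/3)/4 + 1.
Check: d/du[4*u/3 + 3*log(u**2 + 3)/8 - 5*sqrt(3)*atan(sqrt(3)*u/3)/4 + 1] = (16*u**2 + 9*u + 3)/(12*u**2 + 36), which equals G'(u).

G(u) = 4*u/3 + 3*log(u**2 + 3)/8 - 5*sqrt(3)*atan(sqrt(3)*u/3)/4 + 1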